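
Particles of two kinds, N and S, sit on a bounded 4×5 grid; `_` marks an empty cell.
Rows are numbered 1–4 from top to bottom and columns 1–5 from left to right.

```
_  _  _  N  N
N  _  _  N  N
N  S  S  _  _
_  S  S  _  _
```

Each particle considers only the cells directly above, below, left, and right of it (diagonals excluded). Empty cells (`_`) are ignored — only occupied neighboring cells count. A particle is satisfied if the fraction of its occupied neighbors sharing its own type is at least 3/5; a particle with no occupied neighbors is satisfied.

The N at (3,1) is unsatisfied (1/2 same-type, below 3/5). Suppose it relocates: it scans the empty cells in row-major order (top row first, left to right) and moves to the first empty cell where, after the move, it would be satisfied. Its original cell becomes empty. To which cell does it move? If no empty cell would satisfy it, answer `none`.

Vacating (3,1). Empty cells in order:
  (1,1): 1/1 same-type → satisfied — stop here.

(1,1)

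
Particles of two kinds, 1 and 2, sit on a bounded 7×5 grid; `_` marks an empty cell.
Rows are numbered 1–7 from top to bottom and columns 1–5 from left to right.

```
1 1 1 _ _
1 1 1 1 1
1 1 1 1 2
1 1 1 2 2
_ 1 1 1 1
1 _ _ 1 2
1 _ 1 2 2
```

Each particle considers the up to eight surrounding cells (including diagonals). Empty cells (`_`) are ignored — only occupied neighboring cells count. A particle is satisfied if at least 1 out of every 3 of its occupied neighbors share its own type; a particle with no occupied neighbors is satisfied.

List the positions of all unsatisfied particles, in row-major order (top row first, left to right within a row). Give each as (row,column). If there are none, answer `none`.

(4,4)

Row 1: (1,1)1 3/3 ok · (1,2)1 5/5 ok · (1,3)1 4/4 ok
Row 2: (2,1)1 5/5 ok · (2,2)1 8/8 ok · (2,3)1 7/7 ok · (2,4)1 5/6 ok · (2,5)1 2/3 ok
Row 3: (3,1)1 5/5 ok · (3,2)1 8/8 ok · (3,3)1 7/8 ok · (3,4)1 5/8 ok · (3,5)2 2/5 ok
Row 4: (4,1)1 4/4 ok · (4,2)1 7/7 ok · (4,3)1 7/8 ok · (4,4)2 2/8 unhappy · (4,5)2 2/5 ok
Row 5: (5,2)1 5/5 ok · (5,3)1 5/6 ok · (5,4)1 4/7 ok · (5,5)1 2/5 ok
Row 6: (6,1)1 2/2 ok · (6,4)1 4/7 ok · (6,5)2 2/5 ok
Row 7: (7,1)1 1/1 ok · (7,3)1 1/2 ok · (7,4)2 2/4 ok · (7,5)2 2/3 ok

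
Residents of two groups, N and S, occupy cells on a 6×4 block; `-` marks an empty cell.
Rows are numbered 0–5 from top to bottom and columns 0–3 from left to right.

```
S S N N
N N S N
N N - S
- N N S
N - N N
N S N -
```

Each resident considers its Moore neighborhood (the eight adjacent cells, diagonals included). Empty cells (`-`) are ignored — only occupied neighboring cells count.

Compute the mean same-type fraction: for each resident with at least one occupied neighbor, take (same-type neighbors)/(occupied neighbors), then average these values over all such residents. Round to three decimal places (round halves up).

(0,0)S 1/3
(0,1)S 2/5
(0,2)N 3/5
(0,3)N 2/3
(1,0)N 3/5
(1,1)N 4/7
(1,2)S 2/7
(1,3)N 2/4
(2,0)N 4/4
(2,1)N 5/6
(2,3)S 2/4
(3,1)N 5/5
(3,2)N 4/6
(3,3)S 1/4
(4,0)N 2/3
(4,2)N 4/6
(4,3)N 3/4
(5,0)N 1/2
(5,1)S 0/4
(5,2)N 2/3
Sum over 20 residents: 1/3 + 2/5 + 3/5 + 2/3 + 3/5 + 4/7 + 2/7 + 2/4 + 4/4 + 5/6 + 2/4 + 5/5 + 4/6 + 1/4 + 2/3 + 4/6 + 3/4 + 1/2 + 0/4 + 2/3 = 401/35; mean = 401/35 ÷ 20 = 401/700 = 0.572857… → 0.573.

0.573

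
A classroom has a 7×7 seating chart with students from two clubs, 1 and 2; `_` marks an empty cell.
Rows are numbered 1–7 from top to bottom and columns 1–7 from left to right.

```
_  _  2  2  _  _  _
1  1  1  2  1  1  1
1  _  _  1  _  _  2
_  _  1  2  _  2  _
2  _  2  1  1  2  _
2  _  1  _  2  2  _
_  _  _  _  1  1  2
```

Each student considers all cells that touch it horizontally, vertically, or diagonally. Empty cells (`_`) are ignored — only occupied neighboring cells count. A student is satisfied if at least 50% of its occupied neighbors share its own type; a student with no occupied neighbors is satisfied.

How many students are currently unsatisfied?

9

(1,3)2 2/4 ok
(1,4)2 2/4 ok
(2,1)1 2/2 ok
(2,2)1 3/4 ok
(2,3)1 2/5 unhappy
(2,4)2 2/5 unhappy
(2,5)1 2/4 ok
(2,6)1 2/3 ok
(2,7)1 1/2 ok
(3,1)1 2/2 ok
(3,4)1 3/5 ok
(3,7)2 1/3 unhappy
(4,3)1 2/4 ok
(4,4)2 1/5 unhappy
(4,6)2 2/3 ok
(5,1)2 1/1 ok
(5,3)2 1/4 unhappy
(5,4)1 3/6 ok
(5,5)1 1/6 unhappy
(5,6)2 3/4 ok
(6,1)2 1/1 ok
(6,3)1 1/2 ok
(6,5)2 2/6 unhappy
(6,6)2 3/6 ok
(7,5)1 1/3 unhappy
(7,6)1 1/4 unhappy
(7,7)2 1/2 ok
Unsatisfied: (2,3), (2,4), (3,7), (4,4), (5,3), (5,5), (6,5), (7,5), (7,6) — 9 in total.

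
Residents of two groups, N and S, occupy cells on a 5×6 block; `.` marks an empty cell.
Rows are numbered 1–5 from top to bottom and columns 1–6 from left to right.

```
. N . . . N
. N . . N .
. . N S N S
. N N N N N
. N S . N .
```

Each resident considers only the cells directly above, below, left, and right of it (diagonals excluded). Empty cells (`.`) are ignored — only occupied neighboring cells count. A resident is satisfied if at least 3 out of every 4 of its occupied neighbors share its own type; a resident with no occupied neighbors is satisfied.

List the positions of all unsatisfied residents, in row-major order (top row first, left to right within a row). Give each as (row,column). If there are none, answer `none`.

Row 1: (1,2)N 1/1 ok · (1,6)N 0/0 ok
Row 2: (2,2)N 1/1 ok · (2,5)N 1/1 ok
Row 3: (3,3)N 1/2 unhappy · (3,4)S 0/3 unhappy · (3,5)N 2/4 unhappy · (3,6)S 0/2 unhappy
Row 4: (4,2)N 2/2 ok · (4,3)N 3/4 ok · (4,4)N 2/3 unhappy · (4,5)N 4/4 ok · (4,6)N 1/2 unhappy
Row 5: (5,2)N 1/2 unhappy · (5,3)S 0/2 unhappy · (5,5)N 1/1 ok

(3,3), (3,4), (3,5), (3,6), (4,4), (4,6), (5,2), (5,3)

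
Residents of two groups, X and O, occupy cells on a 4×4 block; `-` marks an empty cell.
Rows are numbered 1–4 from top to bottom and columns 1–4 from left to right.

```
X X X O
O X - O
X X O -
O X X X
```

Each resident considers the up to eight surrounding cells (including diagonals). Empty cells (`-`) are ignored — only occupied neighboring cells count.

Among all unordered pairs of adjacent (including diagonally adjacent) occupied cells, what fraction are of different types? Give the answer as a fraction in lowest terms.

1/2

Scan each occupied cell's neighbors to the right and below (and the two forward diagonals) so each pair is counted once.
From row 1: 4 unlike of 10 pairs (running 4/10).
From row 2: 4 unlike of 7 pairs (running 8/17).
From row 3: 6 unlike of 10 pairs (running 14/27).
From row 4: 1 unlike of 3 pairs (running 15/30).
Total adjacent occupied pairs: 30; unlike-type pairs: 15.
15/30 reduces to 1/2.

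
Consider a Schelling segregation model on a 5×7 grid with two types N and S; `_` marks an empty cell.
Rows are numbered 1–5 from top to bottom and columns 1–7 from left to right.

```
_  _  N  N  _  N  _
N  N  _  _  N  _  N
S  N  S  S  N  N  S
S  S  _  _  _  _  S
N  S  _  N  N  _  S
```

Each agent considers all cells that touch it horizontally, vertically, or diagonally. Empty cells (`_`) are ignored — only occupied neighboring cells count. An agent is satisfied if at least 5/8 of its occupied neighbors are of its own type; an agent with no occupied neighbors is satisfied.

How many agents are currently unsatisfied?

(1,3)N 2/2 satisfied
(1,4)N 2/2 satisfied
(1,6)N 2/2 satisfied
(2,1)N 2/3 satisfied
(2,2)N 3/5 not
(2,5)N 4/5 satisfied
(2,7)N 2/3 satisfied
(3,1)S 2/5 not
(3,2)N 2/6 not
(3,3)S 2/4 not
(3,4)S 1/3 not
(3,5)N 2/3 satisfied
(3,6)N 3/5 not
(3,7)S 1/3 not
(4,1)S 3/5 not
(4,2)S 4/6 satisfied
(4,7)S 2/3 satisfied
(5,1)N 0/3 not
(5,2)S 2/3 satisfied
(5,4)N 1/1 satisfied
(5,5)N 1/1 satisfied
(5,7)S 1/1 satisfied
Unsatisfied: (2,2), (3,1), (3,2), (3,3), (3,4), (3,6), (3,7), (4,1), (5,1) — 9 in total.

9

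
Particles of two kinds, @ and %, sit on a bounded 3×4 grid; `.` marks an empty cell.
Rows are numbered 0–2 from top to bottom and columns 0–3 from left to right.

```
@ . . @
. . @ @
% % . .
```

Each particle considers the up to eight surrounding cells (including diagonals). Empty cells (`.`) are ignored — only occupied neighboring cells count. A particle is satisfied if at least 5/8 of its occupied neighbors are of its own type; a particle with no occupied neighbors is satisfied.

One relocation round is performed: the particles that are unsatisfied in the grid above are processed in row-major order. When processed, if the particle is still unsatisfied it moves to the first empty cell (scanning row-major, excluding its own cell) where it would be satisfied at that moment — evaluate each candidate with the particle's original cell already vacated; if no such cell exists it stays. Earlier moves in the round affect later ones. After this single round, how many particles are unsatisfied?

1

Initially unsatisfied (in order): (2,1).
  (2,1): no empty cell satisfies it; stays.
Resulting grid:
@ . . @
. . @ @
% % . .
Unsatisfied now: (2,1).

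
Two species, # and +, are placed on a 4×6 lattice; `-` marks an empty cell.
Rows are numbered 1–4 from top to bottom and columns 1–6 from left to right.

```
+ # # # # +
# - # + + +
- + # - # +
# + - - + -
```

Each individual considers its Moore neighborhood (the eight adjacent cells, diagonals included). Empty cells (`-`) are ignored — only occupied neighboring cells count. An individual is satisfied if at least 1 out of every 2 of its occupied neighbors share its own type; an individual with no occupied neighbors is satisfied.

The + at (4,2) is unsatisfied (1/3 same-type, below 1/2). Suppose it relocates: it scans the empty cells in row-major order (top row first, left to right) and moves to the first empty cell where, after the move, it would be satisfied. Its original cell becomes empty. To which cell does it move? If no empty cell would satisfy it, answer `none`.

Vacating (4,2). Empty cells in order:
  (2,2): 2/7 same-type → still unsatisfied.
  (3,1): 1/3 same-type → still unsatisfied.
  (3,4): 3/6 same-type → satisfied — stop here.

(3,4)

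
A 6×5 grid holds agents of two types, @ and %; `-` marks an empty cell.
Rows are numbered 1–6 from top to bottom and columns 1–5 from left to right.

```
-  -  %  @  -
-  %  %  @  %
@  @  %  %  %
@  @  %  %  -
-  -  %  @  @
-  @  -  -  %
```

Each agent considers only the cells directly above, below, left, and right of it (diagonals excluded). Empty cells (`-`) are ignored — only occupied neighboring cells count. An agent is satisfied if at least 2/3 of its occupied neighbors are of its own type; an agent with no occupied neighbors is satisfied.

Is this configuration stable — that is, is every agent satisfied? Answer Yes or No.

No

(1,3)% 1/2 ✗
(1,4)@ 1/2 ✗
(2,2)% 1/2 ✗
(2,3)% 3/4 ✓
(2,4)@ 1/4 ✗
(2,5)% 1/2 ✗
(3,1)@ 2/2 ✓
(3,2)@ 2/4 ✗
(3,3)% 3/4 ✓
(3,4)% 3/4 ✓
(3,5)% 2/2 ✓
(4,1)@ 2/2 ✓
(4,2)@ 2/3 ✓
(4,3)% 3/4 ✓
(4,4)% 2/3 ✓
(5,3)% 1/2 ✗
(5,4)@ 1/3 ✗
(5,5)@ 1/2 ✗
(6,2)@ 0/0 ✓
(6,5)% 0/1 ✗
For instance (1,3) has only 1/2 same-type neighbors, below 2/3.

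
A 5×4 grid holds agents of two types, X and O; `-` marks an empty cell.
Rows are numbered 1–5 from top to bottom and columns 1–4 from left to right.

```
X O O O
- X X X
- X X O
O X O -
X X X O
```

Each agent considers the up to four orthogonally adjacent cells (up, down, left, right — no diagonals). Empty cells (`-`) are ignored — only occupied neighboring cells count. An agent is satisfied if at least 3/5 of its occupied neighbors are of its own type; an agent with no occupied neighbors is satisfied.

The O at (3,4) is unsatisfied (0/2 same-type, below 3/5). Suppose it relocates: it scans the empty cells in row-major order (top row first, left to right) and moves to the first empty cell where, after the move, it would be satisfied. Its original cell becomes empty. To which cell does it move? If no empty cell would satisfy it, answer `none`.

(4,4)

Vacating (3,4). Empty cells in order:
  (2,1): 0/2 same-type → still unsatisfied.
  (3,1): 1/2 same-type → still unsatisfied.
  (4,4): 2/2 same-type → satisfied — stop here.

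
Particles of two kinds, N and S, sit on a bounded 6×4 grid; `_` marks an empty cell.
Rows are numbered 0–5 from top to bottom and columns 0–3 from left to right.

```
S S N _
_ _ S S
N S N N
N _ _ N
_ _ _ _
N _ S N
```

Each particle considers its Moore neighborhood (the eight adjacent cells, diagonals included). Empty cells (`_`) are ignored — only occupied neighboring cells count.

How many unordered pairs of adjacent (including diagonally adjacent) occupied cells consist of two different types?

11

Scan each occupied cell's neighbors to the right and below (and the two forward diagonals) so each pair is counted once.
From row 0: 3 unlike of 5 pairs (running 3/5).
From row 1: 4 unlike of 6 pairs (running 7/11).
From row 2: 3 unlike of 7 pairs (running 10/18).
From row 5: 1 unlike of 1 pairs (running 11/19).
Total adjacent occupied pairs: 19; unlike-type pairs: 11.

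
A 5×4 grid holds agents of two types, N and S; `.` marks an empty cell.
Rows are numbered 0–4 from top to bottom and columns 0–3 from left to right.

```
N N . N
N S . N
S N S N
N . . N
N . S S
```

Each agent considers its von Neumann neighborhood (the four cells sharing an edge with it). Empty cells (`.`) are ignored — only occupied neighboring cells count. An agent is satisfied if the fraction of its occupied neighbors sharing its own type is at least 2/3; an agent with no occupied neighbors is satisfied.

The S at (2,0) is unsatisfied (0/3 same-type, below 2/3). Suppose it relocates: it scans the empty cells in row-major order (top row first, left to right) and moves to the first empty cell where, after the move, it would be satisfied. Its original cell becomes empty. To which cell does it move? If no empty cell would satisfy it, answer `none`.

(1,2)

Vacating (2,0). Empty cells in order:
  (0,2): 0/2 same-type → still unsatisfied.
  (1,2): 2/3 same-type → satisfied — stop here.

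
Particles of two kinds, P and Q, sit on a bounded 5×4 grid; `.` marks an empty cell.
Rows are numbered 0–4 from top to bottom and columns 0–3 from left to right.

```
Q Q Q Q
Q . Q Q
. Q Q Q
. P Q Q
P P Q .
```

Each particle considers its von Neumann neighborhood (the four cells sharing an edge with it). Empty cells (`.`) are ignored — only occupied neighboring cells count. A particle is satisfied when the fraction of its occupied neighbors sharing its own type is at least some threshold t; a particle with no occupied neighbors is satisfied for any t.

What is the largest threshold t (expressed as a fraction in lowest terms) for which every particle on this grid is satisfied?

(0,0)Q 2/2
(0,1)Q 2/2
(0,2)Q 3/3
(0,3)Q 2/2
(1,0)Q 1/1
(1,2)Q 3/3
(1,3)Q 3/3
(2,1)Q 1/2
(2,2)Q 4/4
(2,3)Q 3/3
(3,1)P 1/3
(3,2)Q 3/4
(3,3)Q 2/2
(4,0)P 1/1
(4,1)P 2/3
(4,2)Q 1/2
The smallest same-type fraction is 1/3 at (3,1), which reduces to 1/3. Any threshold above that leaves this particle unsatisfied.

1/3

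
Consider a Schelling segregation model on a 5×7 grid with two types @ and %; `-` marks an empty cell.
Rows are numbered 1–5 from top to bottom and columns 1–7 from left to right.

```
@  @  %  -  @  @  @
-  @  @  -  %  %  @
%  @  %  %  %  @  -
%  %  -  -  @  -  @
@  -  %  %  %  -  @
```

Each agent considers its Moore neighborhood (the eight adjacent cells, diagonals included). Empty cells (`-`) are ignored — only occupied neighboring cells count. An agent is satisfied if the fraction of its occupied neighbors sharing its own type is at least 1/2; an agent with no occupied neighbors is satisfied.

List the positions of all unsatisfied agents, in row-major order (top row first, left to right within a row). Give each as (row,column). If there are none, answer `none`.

(1,1)@ 2/2 ✓
(1,2)@ 3/4 ✓
(1,3)% 0/3 ✗
(1,5)@ 1/3 ✗
(1,6)@ 3/5 ✓
(1,7)@ 2/3 ✓
(2,2)@ 4/7 ✓
(2,3)@ 3/6 ✓
(2,5)% 3/6 ✓
(2,6)% 2/7 ✗
(2,7)@ 3/4 ✓
(3,1)% 2/4 ✓
(3,2)@ 2/6 ✗
(3,3)% 2/5 ✗
(3,4)% 3/5 ✓
(3,5)% 3/5 ✓
(3,6)@ 3/6 ✓
(4,1)% 2/4 ✓
(4,2)% 4/6 ✓
(4,5)@ 1/5 ✗
(4,7)@ 2/2 ✓
(5,1)@ 0/2 ✗
(5,3)% 2/2 ✓
(5,4)% 2/3 ✓
(5,5)% 1/2 ✓
(5,7)@ 1/1 ✓

(1,3), (1,5), (2,6), (3,2), (3,3), (4,5), (5,1)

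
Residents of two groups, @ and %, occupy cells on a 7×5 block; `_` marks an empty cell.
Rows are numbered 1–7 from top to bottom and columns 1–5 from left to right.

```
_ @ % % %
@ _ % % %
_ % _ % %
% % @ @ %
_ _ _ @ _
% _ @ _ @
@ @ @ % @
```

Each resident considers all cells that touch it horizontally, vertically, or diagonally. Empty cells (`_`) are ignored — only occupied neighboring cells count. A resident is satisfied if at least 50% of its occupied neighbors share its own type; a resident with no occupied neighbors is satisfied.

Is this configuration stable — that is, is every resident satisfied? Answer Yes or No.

No

Row 1: (1,2)@ 1/3 unhappy · (1,3)% 3/4 ok · (1,4)% 5/5 ok · (1,5)% 3/3 ok
Row 2: (2,1)@ 1/2 ok · (2,3)% 5/6 ok · (2,4)% 7/7 ok · (2,5)% 5/5 ok
Row 3: (3,2)% 3/5 ok · (3,4)% 5/7 ok · (3,5)% 4/5 ok
Row 4: (4,1)% 2/2 ok · (4,2)% 2/3 ok · (4,3)@ 2/5 unhappy · (4,4)@ 2/5 unhappy · (4,5)% 2/4 ok
Row 5: (5,4)@ 4/5 ok
Row 6: (6,1)% 0/2 unhappy · (6,3)@ 3/4 ok · (6,5)@ 2/3 ok
Row 7: (7,1)@ 1/2 ok · (7,2)@ 3/4 ok · (7,3)@ 2/3 ok · (7,4)% 0/4 unhappy · (7,5)@ 1/2 ok
For instance (1,2) has only 1/3 same-type neighbors, below 1/2.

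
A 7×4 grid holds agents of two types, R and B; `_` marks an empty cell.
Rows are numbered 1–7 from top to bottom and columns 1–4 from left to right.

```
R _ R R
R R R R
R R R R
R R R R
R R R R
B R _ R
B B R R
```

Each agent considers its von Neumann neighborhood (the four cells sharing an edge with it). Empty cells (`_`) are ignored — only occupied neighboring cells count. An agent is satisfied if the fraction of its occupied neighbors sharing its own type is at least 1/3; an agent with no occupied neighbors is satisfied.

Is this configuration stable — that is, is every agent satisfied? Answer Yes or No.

Yes

Row 1: (1,1)R 1/1 ok · (1,3)R 2/2 ok · (1,4)R 2/2 ok
Row 2: (2,1)R 3/3 ok · (2,2)R 3/3 ok · (2,3)R 4/4 ok · (2,4)R 3/3 ok
Row 3: (3,1)R 3/3 ok · (3,2)R 4/4 ok · (3,3)R 4/4 ok · (3,4)R 3/3 ok
Row 4: (4,1)R 3/3 ok · (4,2)R 4/4 ok · (4,3)R 4/4 ok · (4,4)R 3/3 ok
Row 5: (5,1)R 2/3 ok · (5,2)R 4/4 ok · (5,3)R 3/3 ok · (5,4)R 3/3 ok
Row 6: (6,1)B 1/3 ok · (6,2)R 1/3 ok · (6,4)R 2/2 ok
Row 7: (7,1)B 2/2 ok · (7,2)B 1/3 ok · (7,3)R 1/2 ok · (7,4)R 2/2 ok
All meet the threshold, so the configuration is stable.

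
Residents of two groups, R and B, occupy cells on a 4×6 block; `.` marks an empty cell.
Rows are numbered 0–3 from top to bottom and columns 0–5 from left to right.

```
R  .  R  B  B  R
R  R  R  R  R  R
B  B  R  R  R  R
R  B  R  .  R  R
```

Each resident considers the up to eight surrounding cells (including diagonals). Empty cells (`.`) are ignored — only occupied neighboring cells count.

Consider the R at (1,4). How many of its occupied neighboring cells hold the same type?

Occupied neighbors of (1,4): (0,3)=B, (0,4)=B, (0,5)=R, (1,3)=R, (1,5)=R, (2,3)=R, (2,4)=R, (2,5)=R.
Same type (R): 6 of 8.

6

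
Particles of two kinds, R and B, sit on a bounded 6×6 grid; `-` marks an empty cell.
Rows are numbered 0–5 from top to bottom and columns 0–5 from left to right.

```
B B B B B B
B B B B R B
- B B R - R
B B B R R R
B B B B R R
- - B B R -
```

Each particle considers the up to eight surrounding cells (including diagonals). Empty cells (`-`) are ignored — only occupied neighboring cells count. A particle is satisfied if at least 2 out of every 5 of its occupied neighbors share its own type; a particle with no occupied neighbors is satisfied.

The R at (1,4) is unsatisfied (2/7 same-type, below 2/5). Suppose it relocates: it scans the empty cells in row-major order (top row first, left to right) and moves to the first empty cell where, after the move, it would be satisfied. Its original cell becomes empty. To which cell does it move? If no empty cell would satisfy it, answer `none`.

Vacating (1,4). Empty cells in order:
  (2,0): 0/5 same-type → still unsatisfied.
  (2,4): 5/7 same-type → satisfied — stop here.

(2,4)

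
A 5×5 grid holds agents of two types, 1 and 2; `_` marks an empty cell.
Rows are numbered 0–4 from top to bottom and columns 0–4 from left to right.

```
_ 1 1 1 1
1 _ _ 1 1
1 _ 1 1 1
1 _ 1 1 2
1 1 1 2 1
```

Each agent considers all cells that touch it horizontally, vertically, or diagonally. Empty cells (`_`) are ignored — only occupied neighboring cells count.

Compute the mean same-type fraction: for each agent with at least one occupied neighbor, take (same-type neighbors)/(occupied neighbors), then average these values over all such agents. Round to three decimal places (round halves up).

0.836

(0,1)1 2/2
(0,2)1 3/3
(0,3)1 4/4
(0,4)1 3/3
(1,0)1 2/2
(1,3)1 7/7
(1,4)1 5/5
(2,0)1 2/2
(2,2)1 4/4
(2,3)1 6/7
(2,4)1 4/5
(3,0)1 3/3
(3,2)1 5/6
(3,3)1 6/8
(3,4)2 1/5
(4,0)1 2/2
(4,1)1 4/4
(4,2)1 3/4
(4,3)2 1/5
(4,4)1 1/3
Sum over 20 agents: 2/2 + 3/3 + 4/4 + 3/3 + 2/2 + 7/7 + 5/5 + 2/2 + 4/4 + 6/7 + 4/5 + 3/3 + 5/6 + 6/8 + 1/5 + 2/2 + 4/4 + 3/4 + 1/5 + 1/3 = 1756/105; mean = 1756/105 ÷ 20 = 439/525 = 0.836190… → 0.836.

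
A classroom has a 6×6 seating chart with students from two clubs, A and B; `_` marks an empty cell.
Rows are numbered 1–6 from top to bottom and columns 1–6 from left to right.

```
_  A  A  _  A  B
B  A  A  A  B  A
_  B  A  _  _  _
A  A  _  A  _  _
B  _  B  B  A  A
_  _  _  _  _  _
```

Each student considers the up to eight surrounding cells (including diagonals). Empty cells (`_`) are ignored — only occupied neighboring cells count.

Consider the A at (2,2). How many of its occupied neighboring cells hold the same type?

Occupied neighbors of (2,2): (1,2)=A, (1,3)=A, (2,1)=B, (2,3)=A, (3,2)=B, (3,3)=A.
Same type (A): 4 of 6.

4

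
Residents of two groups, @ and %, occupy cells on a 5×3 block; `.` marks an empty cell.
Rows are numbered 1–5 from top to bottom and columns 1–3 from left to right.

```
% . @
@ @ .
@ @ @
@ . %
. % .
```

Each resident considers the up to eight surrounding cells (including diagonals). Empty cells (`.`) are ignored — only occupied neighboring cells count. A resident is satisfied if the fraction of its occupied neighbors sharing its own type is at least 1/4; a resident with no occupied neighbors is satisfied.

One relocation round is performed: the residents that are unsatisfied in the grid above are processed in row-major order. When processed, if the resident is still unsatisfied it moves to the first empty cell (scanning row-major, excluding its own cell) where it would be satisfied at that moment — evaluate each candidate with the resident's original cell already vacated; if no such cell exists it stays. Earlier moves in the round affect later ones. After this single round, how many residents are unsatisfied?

Initially unsatisfied (in order): (1,1).
  (1,1) → (4,2).
Resulting grid:
. . @
@ @ .
@ @ @
@ % %
. % .
All satisfied now.

0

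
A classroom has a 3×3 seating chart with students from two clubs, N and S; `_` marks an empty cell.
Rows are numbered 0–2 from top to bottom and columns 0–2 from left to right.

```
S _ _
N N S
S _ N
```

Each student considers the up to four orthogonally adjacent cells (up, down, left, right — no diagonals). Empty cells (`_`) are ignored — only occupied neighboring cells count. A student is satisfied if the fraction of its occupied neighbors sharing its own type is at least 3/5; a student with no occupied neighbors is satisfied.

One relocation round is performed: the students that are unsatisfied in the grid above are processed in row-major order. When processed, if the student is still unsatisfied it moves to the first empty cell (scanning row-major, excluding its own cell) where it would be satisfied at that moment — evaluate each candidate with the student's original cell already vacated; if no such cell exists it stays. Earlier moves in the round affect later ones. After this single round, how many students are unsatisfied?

Initially unsatisfied (in order): (0,0), (1,0), (1,1), (1,2), (2,0), (2,2).
  (0,0) → (0,2).
  (1,0) → (0,0).
  (1,1): no empty cell satisfies it; stays.
  (1,2): no empty cell satisfies it; stays.
  (2,0): now satisfied by earlier moves; stays.
  (2,2) → (0,1).
Resulting grid:
N N S
_ N S
S _ _
Unsatisfied now: (0,2), (1,1), (1,2).

3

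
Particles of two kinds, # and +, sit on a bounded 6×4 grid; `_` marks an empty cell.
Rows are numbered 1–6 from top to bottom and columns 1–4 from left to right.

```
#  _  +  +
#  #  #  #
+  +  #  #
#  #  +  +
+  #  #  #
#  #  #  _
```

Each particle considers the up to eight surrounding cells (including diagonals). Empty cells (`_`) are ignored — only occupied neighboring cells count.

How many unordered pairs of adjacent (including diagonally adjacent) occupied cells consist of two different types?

30

Scan each occupied cell's neighbors to the right and below (and the two forward diagonals) so each pair is counted once.
From row 1: 5 unlike of 8 pairs (running 5/8).
From row 2: 5 unlike of 13 pairs (running 10/21).
From row 3: 9 unlike of 13 pairs (running 19/34).
From row 4: 8 unlike of 13 pairs (running 27/47).
From row 5: 3 unlike of 11 pairs (running 30/58).
From row 6: 0 unlike of 2 pairs (running 30/60).
Total adjacent occupied pairs: 60; unlike-type pairs: 30.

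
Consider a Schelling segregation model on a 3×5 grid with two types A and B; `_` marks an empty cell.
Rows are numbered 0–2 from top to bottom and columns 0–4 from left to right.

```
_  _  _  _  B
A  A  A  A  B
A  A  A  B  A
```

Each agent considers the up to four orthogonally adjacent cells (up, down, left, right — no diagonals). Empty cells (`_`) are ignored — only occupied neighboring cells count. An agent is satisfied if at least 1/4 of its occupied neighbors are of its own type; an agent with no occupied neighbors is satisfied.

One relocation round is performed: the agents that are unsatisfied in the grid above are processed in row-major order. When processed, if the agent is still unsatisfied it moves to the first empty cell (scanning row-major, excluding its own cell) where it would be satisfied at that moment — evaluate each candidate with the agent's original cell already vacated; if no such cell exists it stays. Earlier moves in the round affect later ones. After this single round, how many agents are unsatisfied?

Initially unsatisfied (in order): (2,3), (2,4).
  (2,3) → (0,3).
  (2,4) → (0,0).
Resulting grid:
A _ _ B B
A A A A B
A A A _ _
All satisfied now.

0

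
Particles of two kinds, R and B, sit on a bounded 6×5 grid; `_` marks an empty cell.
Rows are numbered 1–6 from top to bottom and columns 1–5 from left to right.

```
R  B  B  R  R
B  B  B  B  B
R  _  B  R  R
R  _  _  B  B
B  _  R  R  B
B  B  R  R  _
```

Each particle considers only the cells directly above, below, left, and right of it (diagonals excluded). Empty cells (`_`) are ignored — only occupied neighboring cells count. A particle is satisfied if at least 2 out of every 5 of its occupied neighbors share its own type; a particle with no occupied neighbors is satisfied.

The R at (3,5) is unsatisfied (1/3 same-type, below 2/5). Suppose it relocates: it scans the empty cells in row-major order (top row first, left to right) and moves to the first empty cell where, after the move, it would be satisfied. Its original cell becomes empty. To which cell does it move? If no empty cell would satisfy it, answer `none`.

Vacating (3,5). Empty cells in order:
  (3,2): 1/3 same-type → still unsatisfied.
  (4,2): 1/1 same-type → satisfied — stop here.

(4,2)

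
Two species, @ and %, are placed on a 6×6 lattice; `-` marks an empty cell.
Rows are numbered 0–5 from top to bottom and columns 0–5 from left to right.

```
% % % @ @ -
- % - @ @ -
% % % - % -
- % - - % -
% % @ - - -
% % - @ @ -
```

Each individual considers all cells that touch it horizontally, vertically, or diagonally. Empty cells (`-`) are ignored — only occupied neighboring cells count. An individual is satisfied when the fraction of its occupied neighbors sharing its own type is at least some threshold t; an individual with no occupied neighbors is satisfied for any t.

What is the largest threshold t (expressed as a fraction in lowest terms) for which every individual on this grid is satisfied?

1/4

Row 0: (0,0)% 2/2 · (0,1)% 3/3 · (0,2)% 2/4 · (0,3)@ 3/4 · (0,4)@ 3/3
Row 1: (1,1)% 6/6 · (1,3)@ 3/6 · (1,4)@ 3/4
Row 2: (2,0)% 3/3 · (2,1)% 4/4 · (2,2)% 3/4 · (2,4)% 1/3
Row 3: (3,1)% 5/6 · (3,4)% 1/1
Row 4: (4,0)% 4/4 · (4,1)% 4/5 · (4,2)@ 1/4
Row 5: (5,0)% 3/3 · (5,1)% 3/4 · (5,3)@ 2/2 · (5,4)@ 1/1
The smallest same-type fraction is 1/4 at (4,2), which reduces to 1/4. Any threshold above that leaves this individual unsatisfied.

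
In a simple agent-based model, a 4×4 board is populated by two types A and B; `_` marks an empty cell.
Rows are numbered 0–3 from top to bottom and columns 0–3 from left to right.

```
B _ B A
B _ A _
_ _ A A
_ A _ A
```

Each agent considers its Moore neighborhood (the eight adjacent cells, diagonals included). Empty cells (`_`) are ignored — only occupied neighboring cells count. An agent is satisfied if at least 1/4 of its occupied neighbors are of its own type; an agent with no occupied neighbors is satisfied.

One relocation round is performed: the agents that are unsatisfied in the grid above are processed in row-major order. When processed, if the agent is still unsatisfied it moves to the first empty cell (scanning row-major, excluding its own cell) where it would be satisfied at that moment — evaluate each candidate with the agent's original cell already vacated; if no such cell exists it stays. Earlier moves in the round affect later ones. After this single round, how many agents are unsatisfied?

Initially unsatisfied (in order): (0,2).
  (0,2) → (0,1).
Resulting grid:
B B _ A
B _ A _
_ _ A A
_ A _ A
All satisfied now.

0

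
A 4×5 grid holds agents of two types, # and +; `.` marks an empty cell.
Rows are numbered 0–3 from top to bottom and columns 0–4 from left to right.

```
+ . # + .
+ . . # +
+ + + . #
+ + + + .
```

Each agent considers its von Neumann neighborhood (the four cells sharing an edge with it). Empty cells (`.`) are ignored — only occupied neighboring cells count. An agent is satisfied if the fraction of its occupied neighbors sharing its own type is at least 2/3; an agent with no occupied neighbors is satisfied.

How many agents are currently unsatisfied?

Row 0: (0,0)+ 1/1 ✓ · (0,2)# 0/1 ✗ · (0,3)+ 0/2 ✗
Row 1: (1,0)+ 2/2 ✓ · (1,3)# 0/2 ✗ · (1,4)+ 0/2 ✗
Row 2: (2,0)+ 3/3 ✓ · (2,1)+ 3/3 ✓ · (2,2)+ 2/2 ✓ · (2,4)# 0/1 ✗
Row 3: (3,0)+ 2/2 ✓ · (3,1)+ 3/3 ✓ · (3,2)+ 3/3 ✓ · (3,3)+ 1/1 ✓
Unsatisfied: (0,2), (0,3), (1,3), (1,4), (2,4) — 5 in total.

5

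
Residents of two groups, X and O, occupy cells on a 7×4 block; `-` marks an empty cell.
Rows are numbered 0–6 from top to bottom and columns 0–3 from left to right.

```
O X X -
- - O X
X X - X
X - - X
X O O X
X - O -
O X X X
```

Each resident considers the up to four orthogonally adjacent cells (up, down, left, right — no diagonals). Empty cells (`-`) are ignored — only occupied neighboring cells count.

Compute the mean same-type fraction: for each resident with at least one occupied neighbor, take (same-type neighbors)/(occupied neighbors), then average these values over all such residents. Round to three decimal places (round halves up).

Row 0: (0,0)O 0/1 · (0,1)X 1/2 · (0,2)X 1/2
Row 1: (1,2)O 0/2 · (1,3)X 1/2
Row 2: (2,0)X 2/2 · (2,1)X 1/1 · (2,3)X 2/2
Row 3: (3,0)X 2/2 · (3,3)X 2/2
Row 4: (4,0)X 2/3 · (4,1)O 1/2 · (4,2)O 2/3 · (4,3)X 1/2
Row 5: (5,0)X 1/2 · (5,2)O 1/2
Row 6: (6,0)O 0/2 · (6,1)X 1/2 · (6,2)X 2/3 · (6,3)X 1/1
Sum over 20 residents: 0/1 + 1/2 + 1/2 + 0/2 + 1/2 + 2/2 + 1/1 + 2/2 + 2/2 + 2/2 + 2/3 + 1/2 + 2/3 + 1/2 + 1/2 + 1/2 + 0/2 + 1/2 + 2/3 + 1/1 = 12; mean = 12 ÷ 20 = 3/5 = 0.6 → 0.600.

0.600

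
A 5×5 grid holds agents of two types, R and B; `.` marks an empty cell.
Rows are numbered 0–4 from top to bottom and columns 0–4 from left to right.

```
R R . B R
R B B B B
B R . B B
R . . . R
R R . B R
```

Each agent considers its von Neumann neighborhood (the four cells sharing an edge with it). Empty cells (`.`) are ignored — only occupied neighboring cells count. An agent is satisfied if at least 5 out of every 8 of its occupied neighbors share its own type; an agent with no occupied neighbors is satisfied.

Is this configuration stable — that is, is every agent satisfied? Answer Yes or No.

(0,0)R 2/2 satisfied
(0,1)R 1/2 not
(0,3)B 1/2 not
(0,4)R 0/2 not
(1,0)R 1/3 not
(1,1)B 1/4 not
(1,2)B 2/2 satisfied
(1,3)B 4/4 satisfied
(1,4)B 2/3 satisfied
(2,0)B 0/3 not
(2,1)R 0/2 not
(2,3)B 2/2 satisfied
(2,4)B 2/3 satisfied
(3,0)R 1/2 not
(3,4)R 1/2 not
(4,0)R 2/2 satisfied
(4,1)R 1/1 satisfied
(4,3)B 0/1 not
(4,4)R 1/2 not
For instance (0,1) has only 1/2 same-type neighbors, below 5/8.

No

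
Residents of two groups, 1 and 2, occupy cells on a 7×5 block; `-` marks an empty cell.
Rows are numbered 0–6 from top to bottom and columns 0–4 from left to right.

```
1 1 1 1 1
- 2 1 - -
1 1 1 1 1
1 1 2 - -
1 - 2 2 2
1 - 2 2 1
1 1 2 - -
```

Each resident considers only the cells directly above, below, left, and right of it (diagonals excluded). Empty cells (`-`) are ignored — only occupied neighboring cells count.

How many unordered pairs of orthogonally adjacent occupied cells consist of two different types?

Scan each occupied cell's neighbors to the right and below so each pair is counted once.
From row 0: 1 unlike of 6 pairs (running 1/6).
From row 1: 2 unlike of 3 pairs (running 3/9).
From row 2: 1 unlike of 7 pairs (running 4/16).
From row 3: 1 unlike of 4 pairs (running 5/20).
From row 4: 1 unlike of 6 pairs (running 6/26).
From row 5: 1 unlike of 4 pairs (running 7/30).
From row 6: 1 unlike of 2 pairs (running 8/32).
Total adjacent occupied pairs: 32; unlike-type pairs: 8.

8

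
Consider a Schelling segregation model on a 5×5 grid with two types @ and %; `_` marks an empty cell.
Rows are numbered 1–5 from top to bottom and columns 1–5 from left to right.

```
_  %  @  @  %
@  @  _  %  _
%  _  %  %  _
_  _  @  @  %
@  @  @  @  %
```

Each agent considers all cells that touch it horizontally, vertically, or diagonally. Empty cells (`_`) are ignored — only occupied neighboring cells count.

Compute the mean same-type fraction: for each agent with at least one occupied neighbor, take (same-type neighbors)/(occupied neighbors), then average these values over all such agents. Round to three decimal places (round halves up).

0.511

(1,2)% 0/3
(1,3)@ 2/4
(1,4)@ 1/3
(1,5)% 1/2
(2,1)@ 1/3
(2,2)@ 2/5
(2,4)% 3/5
(3,1)% 0/2
(3,3)% 2/5
(3,4)% 3/5
(4,3)@ 4/6
(4,4)@ 3/7
(4,5)% 2/4
(5,1)@ 1/1
(5,2)@ 3/3
(5,3)@ 4/4
(5,4)@ 3/5
(5,5)% 1/3
Sum over 18 agents: 0/3 + 2/4 + 1/3 + 1/2 + 1/3 + 2/5 + 3/5 + 0/2 + 2/5 + 3/5 + 4/6 + 3/7 + 2/4 + 1/1 + 3/3 + 4/4 + 3/5 + 1/3 = 1931/210; mean = 1931/210 ÷ 18 = 1931/3780 = 0.510846… → 0.511.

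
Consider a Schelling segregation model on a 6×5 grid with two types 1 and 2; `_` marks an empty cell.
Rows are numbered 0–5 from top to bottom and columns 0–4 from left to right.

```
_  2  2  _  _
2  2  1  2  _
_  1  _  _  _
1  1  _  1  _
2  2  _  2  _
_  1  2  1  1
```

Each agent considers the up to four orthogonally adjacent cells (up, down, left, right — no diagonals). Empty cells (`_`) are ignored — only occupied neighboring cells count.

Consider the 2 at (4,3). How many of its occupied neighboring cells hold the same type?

Occupied neighbors of (4,3): (3,3)=1, (5,3)=1.
Same type (2): 0 of 2.

0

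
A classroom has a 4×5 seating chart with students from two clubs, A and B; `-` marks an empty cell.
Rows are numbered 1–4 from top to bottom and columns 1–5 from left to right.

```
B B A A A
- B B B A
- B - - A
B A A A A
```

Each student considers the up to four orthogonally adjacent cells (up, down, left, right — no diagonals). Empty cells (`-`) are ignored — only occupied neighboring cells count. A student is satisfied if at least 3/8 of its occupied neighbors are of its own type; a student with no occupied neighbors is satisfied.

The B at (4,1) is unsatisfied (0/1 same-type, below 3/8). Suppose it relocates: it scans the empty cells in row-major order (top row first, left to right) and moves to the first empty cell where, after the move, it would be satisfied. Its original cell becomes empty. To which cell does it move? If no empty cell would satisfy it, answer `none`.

(2,1)

Vacating (4,1). Empty cells in order:
  (2,1): 2/2 same-type → satisfied — stop here.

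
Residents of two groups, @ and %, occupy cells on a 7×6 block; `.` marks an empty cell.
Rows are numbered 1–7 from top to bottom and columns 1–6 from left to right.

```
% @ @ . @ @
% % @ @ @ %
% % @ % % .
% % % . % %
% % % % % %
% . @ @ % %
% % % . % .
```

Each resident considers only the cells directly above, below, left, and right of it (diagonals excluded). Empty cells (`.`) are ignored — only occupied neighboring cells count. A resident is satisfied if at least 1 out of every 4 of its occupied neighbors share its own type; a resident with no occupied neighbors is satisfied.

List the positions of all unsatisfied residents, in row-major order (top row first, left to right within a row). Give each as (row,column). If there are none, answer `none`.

(2,6)

(1,1)% 1/2 ok
(1,2)@ 1/3 ok
(1,3)@ 2/2 ok
(1,5)@ 2/2 ok
(1,6)@ 1/2 ok
(2,1)% 3/3 ok
(2,2)% 2/4 ok
(2,3)@ 3/4 ok
(2,4)@ 2/3 ok
(2,5)@ 2/4 ok
(2,6)% 0/2 unhappy
(3,1)% 3/3 ok
(3,2)% 3/4 ok
(3,3)@ 1/4 ok
(3,4)% 1/3 ok
(3,5)% 2/3 ok
(4,1)% 3/3 ok
(4,2)% 4/4 ok
(4,3)% 2/3 ok
(4,5)% 3/3 ok
(4,6)% 2/2 ok
(5,1)% 3/3 ok
(5,2)% 3/3 ok
(5,3)% 3/4 ok
(5,4)% 2/3 ok
(5,5)% 4/4 ok
(5,6)% 3/3 ok
(6,1)% 2/2 ok
(6,3)@ 1/3 ok
(6,4)@ 1/3 ok
(6,5)% 3/4 ok
(6,6)% 2/2 ok
(7,1)% 2/2 ok
(7,2)% 2/2 ok
(7,3)% 1/2 ok
(7,5)% 1/1 ok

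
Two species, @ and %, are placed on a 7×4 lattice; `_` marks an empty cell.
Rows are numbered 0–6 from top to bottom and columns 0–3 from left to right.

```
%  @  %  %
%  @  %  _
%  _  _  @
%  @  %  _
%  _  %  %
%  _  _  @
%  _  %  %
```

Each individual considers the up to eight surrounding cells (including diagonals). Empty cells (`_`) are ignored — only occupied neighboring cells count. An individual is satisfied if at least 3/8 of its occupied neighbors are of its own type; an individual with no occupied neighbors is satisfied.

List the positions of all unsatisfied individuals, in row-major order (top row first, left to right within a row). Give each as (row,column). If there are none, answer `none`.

(0,0)% 1/3 ✗
(0,1)@ 1/5 ✗
(0,2)% 2/4 ✓
(0,3)% 2/2 ✓
(1,0)% 2/4 ✓
(1,1)@ 1/6 ✗
(1,2)% 2/5 ✓
(2,0)% 2/4 ✓
(2,3)@ 0/2 ✗
(3,0)% 2/3 ✓
(3,1)@ 0/5 ✗
(3,2)% 2/4 ✓
(4,0)% 2/3 ✓
(4,2)% 2/4 ✓
(4,3)% 2/3 ✓
(5,0)% 2/2 ✓
(5,3)@ 0/4 ✗
(6,0)% 1/1 ✓
(6,2)% 1/2 ✓
(6,3)% 1/2 ✓

(0,0), (0,1), (1,1), (2,3), (3,1), (5,3)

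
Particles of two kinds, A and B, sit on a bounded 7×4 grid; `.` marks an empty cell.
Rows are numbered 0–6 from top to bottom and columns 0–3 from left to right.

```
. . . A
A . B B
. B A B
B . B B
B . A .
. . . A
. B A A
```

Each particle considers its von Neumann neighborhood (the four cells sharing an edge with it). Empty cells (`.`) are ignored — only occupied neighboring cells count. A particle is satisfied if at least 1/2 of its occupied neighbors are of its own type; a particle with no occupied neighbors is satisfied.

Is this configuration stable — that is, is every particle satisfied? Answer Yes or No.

No

(0,3)A 0/1 unhappy
(1,0)A 0/0 ok
(1,2)B 1/2 ok
(1,3)B 2/3 ok
(2,1)B 0/1 unhappy
(2,2)A 0/4 unhappy
(2,3)B 2/3 ok
(3,0)B 1/1 ok
(3,2)B 1/3 unhappy
(3,3)B 2/2 ok
(4,0)B 1/1 ok
(4,2)A 0/1 unhappy
(5,3)A 1/1 ok
(6,1)B 0/1 unhappy
(6,2)A 1/2 ok
(6,3)A 2/2 ok
For instance (0,3) has only 0/1 same-type neighbors, below 1/2.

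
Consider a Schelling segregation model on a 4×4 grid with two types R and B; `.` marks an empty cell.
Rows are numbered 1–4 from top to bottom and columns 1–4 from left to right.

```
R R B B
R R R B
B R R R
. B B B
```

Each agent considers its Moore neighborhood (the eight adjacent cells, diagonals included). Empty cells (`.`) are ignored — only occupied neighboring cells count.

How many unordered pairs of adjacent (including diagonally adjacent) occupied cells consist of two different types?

Scan each occupied cell's neighbors to the right and below (and the two forward diagonals) so each pair is counted once.
From row 1: 4 unlike of 13 pairs (running 4/13).
From row 2: 5 unlike of 13 pairs (running 9/26).
From row 3: 8 unlike of 11 pairs (running 17/37).
From row 4: 0 unlike of 2 pairs (running 17/39).
Total adjacent occupied pairs: 39; unlike-type pairs: 17.

17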